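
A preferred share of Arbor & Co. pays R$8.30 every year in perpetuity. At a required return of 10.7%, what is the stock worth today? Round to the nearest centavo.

R$77.57

Zero-growth DDM (perpetuity): P₀ = D/r = 8.30 / 0.107 = 77.5701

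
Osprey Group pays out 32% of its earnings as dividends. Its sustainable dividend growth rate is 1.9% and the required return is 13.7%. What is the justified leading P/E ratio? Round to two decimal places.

2.71

Justified leading P/E = b/(r−g) = 0.32/(0.137−0.019) = 2.7119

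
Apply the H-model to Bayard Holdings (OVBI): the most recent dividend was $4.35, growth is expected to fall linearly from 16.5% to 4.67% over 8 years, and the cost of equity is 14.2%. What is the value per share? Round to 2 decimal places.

$69.38

H-model: P₀ = D₀[(1+g_L) + H(g_S−g_L)]/(r−g_L), with H = 8/2 = 4.
P₀ = 4.35 × [(1+0.0467) + 4×(0.165−0.0467)] / (0.142−0.0467)
   = 4.35 × 1.5199 / 0.0953 = 69.3763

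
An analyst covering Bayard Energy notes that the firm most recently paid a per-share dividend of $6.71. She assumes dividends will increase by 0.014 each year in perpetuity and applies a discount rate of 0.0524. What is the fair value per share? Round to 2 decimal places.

Gordon growth model: P₀ = D₁/(r − g). D₁ = 6.71 × (1 + 0.014) = 6.8039.
P₀ = 6.8039 / (0.0524 − 0.014) = 6.8039 / 0.0384 = 177.1859

$177.19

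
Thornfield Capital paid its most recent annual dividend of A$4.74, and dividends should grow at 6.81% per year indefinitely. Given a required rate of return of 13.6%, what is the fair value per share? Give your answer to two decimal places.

A$74.56

Gordon growth model: P₀ = D₁/(r − g). D₁ = 4.74 × (1 + 0.0681) = 5.0628.
P₀ = 5.0628 / (0.136 − 0.0681) = 5.0628 / 0.0679 = 74.5625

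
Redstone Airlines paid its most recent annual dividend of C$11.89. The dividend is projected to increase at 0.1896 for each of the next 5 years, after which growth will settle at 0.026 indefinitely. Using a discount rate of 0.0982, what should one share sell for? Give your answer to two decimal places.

C$328.04

Two-stage DDM. Project D₁…D_5 at 0.1896, terminal growth 0.026, discount at r = 0.0982.
D_1 = 14.1443
D_2 = 16.8261
D_3 = 20.0163
D_4 = 23.8114
D_5 = 28.3261
Terminal value at t=5: TV = D_6/(r−g) = 29.0626/(0.0982−0.026) = 402.5286
P₀ = 14.1443/(1+0.0982)^1 + 16.8261/(1+0.0982)^2 + 20.0163/(1+0.0982)^3 + 23.8114/(1+0.0982)^4 + 28.3261/(1+0.0982)^5 + 402.5286/(1+0.0982)^5 = 328.0407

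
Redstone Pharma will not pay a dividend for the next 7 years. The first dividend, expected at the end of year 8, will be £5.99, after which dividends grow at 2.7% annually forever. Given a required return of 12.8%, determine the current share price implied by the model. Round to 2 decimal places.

Deferred-dividend DDM. At t=7 the remaining stream is a growing perpetuity with first payment D_8 = 5.99.
V_7 = D_8/(r−g) = 5.99/(0.128−0.027) = 59.3069
P₀ = V_7/(1+r)^7 = 59.3069/(1+0.128)^7 = 25.5236

£25.52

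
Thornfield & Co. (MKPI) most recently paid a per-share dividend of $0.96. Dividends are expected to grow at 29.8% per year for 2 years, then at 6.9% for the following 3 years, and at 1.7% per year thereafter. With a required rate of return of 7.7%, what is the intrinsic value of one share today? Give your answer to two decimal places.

Three-stage DDM. Project D₁…D_5; terminal Gordon value at t=5 with g = 0.017; discount at r = 0.077.
D_1 = 1.2461
D_2 = 1.6174
D_3 = 1.7290
D_4 = 1.8483
D_5 = 1.9758
TV_5 = 2.0094/(0.077−0.017) = 33.4906
P₀ = Σ Dₜ/(1+r)ᵗ + TV_5/(1+r)^5 = 29.7852

$29.79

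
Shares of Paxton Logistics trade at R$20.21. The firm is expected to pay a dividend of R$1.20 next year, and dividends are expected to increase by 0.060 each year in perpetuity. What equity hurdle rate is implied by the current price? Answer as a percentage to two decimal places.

Rearranging the constant-growth DDM: r = D₁/P₀ + g.
r = 1.2000 / 20.21 + 0.06 = 0.05938 + 0.06 = 0.11938

11.94%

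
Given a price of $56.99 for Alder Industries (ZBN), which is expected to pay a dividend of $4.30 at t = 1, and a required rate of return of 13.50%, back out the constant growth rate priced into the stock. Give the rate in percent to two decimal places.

5.95%

From P₀ = D₁/(r − g), the implied growth is g = r − D₁/P₀.
g = 0.135 − 4.30/56.99 = 0.135 − 0.07545 = 0.05955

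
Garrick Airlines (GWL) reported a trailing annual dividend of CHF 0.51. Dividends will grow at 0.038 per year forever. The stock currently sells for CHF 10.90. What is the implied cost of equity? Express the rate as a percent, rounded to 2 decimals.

8.66%

Rearranging the constant-growth DDM: r = D₁/P₀ + g.
D₁ = 0.51 × (1 + 0.038) = 0.5294.
r = 0.5294 / 10.90 + 0.038 = 0.04857 + 0.038 = 0.08657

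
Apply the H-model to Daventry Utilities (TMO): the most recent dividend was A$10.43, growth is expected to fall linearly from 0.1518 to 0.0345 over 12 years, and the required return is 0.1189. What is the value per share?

A$214.82

H-model: P₀ = D₀[(1+g_L) + H(g_S−g_L)]/(r−g_L), with H = 12/2 = 6.
P₀ = 10.43 × [(1+0.0345) + 6×(0.1518−0.0345)] / (0.1189−0.0345)
   = 10.43 × 1.7383 / 0.0844 = 214.8160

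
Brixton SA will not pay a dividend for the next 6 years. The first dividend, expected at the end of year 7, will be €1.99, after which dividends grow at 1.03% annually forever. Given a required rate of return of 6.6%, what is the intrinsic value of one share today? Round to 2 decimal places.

€24.35

Deferred-dividend DDM. At t=6 the remaining stream is a growing perpetuity with first payment D_7 = 1.99.
V_6 = D_7/(r−g) = 1.99/(0.066−0.0103) = 35.7271
P₀ = V_6/(1+r)^6 = 35.7271/(1+0.066)^6 = 24.3475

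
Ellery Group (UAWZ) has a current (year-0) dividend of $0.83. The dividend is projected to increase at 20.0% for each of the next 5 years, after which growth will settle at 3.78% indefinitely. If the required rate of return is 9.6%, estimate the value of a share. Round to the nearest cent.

Two-stage DDM. Project D₁…D_5 at 0.2, terminal growth 0.0378, discount at r = 0.096.
D_1 = 0.9960
D_2 = 1.1952
D_3 = 1.4342
D_4 = 1.7211
D_5 = 2.0653
Terminal value at t=5: TV = D_6/(r−g) = 2.1434/(0.096−0.0378) = 36.8277
P₀ = 0.9960/(1+0.096)^1 + 1.1952/(1+0.096)^2 + 1.4342/(1+0.096)^3 + 1.7211/(1+0.096)^4 + 2.0653/(1+0.096)^5 + 36.8277/(1+0.096)^5 = 28.7794

$28.78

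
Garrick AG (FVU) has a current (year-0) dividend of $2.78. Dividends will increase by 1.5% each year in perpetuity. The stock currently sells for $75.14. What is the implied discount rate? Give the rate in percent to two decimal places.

Rearranging the constant-growth DDM: r = D₁/P₀ + g.
D₁ = 2.78 × (1 + 0.015) = 2.8217.
r = 2.8217 / 75.14 + 0.015 = 0.03755 + 0.015 = 0.05255

5.26%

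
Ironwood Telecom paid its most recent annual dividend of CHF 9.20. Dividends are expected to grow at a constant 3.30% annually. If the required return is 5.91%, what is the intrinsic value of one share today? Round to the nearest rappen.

Gordon growth model: P₀ = D₁/(r − g). D₁ = 9.20 × (1 + 0.033) = 9.5036.
P₀ = 9.5036 / (0.0591 − 0.033) = 9.5036 / 0.0261 = 364.1226

CHF 364.12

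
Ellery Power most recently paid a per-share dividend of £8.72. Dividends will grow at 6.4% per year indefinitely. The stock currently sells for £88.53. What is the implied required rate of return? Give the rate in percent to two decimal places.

16.88%

Rearranging the constant-growth DDM: r = D₁/P₀ + g.
D₁ = 8.72 × (1 + 0.064) = 9.2781.
r = 9.2781 / 88.53 + 0.064 = 0.10480 + 0.064 = 0.16880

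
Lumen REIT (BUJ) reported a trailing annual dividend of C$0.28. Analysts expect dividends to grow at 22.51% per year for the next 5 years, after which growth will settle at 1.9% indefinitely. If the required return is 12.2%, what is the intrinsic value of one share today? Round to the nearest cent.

Two-stage DDM. Project D₁…D_5 at 0.2251, terminal growth 0.019, discount at r = 0.122.
D_1 = 0.3430
D_2 = 0.4202
D_3 = 0.5148
D_4 = 0.6307
D_5 = 0.7727
Terminal value at t=5: TV = D_6/(r−g) = 0.7874/(0.122−0.019) = 7.6446
P₀ = 0.3430/(1+0.122)^1 + 0.4202/(1+0.122)^2 + 0.5148/(1+0.122)^3 + 0.6307/(1+0.122)^4 + 0.7727/(1+0.122)^5 + 7.6446/(1+0.122)^5 = 6.1358

C$6.14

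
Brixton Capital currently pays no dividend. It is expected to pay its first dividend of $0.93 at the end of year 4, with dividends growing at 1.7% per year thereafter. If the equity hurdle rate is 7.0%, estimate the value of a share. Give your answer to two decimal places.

$14.32

Deferred-dividend DDM. At t=3 the remaining stream is a growing perpetuity with first payment D_4 = 0.93.
V_3 = D_4/(r−g) = 0.93/(0.07−0.017) = 17.5472
P₀ = V_3/(1+r)^3 = 17.5472/(1+0.07)^3 = 14.3237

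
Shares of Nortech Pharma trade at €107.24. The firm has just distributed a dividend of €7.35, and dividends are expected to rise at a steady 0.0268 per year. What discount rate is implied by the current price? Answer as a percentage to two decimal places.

9.72%

Rearranging the constant-growth DDM: r = D₁/P₀ + g.
D₁ = 7.35 × (1 + 0.0268) = 7.5470.
r = 7.5470 / 107.24 + 0.0268 = 0.07037 + 0.0268 = 0.09717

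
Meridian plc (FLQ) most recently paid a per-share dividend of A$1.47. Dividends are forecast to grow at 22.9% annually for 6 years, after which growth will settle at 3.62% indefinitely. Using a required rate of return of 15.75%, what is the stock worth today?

Two-stage DDM. Project D₁…D_6 at 0.229, terminal growth 0.0362, discount at r = 0.1575.
D_1 = 1.8066
D_2 = 2.2203
D_3 = 2.7288
D_4 = 3.3537
D_5 = 4.1217
D_6 = 5.0656
Terminal value at t=6: TV = D_7/(r−g) = 5.2489/(0.1575−0.0362) = 43.2724
P₀ = 1.8066/(1+0.1575)^1 + 2.2203/(1+0.1575)^2 + 2.7288/(1+0.1575)^3 + 3.3537/(1+0.1575)^4 + 4.1217/(1+0.1575)^5 + 5.0656/(1+0.1575)^6 + 43.2724/(1+0.1575)^6 = 28.9280

A$28.93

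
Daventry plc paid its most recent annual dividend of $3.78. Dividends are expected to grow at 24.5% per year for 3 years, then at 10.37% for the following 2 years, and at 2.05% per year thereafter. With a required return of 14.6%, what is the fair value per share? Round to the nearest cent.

Three-stage DDM. Project D₁…D_5; terminal Gordon value at t=5 with g = 0.0205; discount at r = 0.146.
D_1 = 4.7061
D_2 = 5.8591
D_3 = 7.2946
D_4 = 8.0510
D_5 = 8.8859
TV_5 = 9.0681/(0.146−0.0205) = 72.2556
P₀ = Σ Dₜ/(1+r)ᵗ + TV_5/(1+r)^5 = 59.1330

$59.13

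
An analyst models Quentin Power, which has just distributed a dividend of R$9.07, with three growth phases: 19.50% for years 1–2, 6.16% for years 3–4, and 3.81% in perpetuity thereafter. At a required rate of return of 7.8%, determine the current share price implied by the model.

R$324.21

Three-stage DDM. Project D₁…D_4; terminal Gordon value at t=4 with g = 0.0381; discount at r = 0.078.
D_1 = 10.8387
D_2 = 12.9522
D_3 = 13.7500
D_4 = 14.5970
TV_4 = 15.1532/(0.078−0.0381) = 379.7792
P₀ = Σ Dₜ/(1+r)ᵗ + TV_4/(1+r)^4 = 324.2117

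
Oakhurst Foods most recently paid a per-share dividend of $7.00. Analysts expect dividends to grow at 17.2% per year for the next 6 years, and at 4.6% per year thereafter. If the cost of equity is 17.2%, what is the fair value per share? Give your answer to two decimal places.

Two-stage DDM. Project D₁…D_6 at 0.172, terminal growth 0.046, discount at r = 0.172.
D_1 = 8.2040
D_2 = 9.6151
D_3 = 11.2689
D_4 = 13.2071
D_5 = 15.4788
D_6 = 18.1411
Terminal value at t=6: TV = D_7/(r−g) = 18.9756/(0.172−0.046) = 150.6000
P₀ = 8.2040/(1+0.172)^1 + 9.6151/(1+0.172)^2 + 11.2689/(1+0.172)^3 + 13.2071/(1+0.172)^4 + 15.4788/(1+0.172)^5 + 18.1411/(1+0.172)^6 + 150.6000/(1+0.172)^6 = 100.1111

$100.11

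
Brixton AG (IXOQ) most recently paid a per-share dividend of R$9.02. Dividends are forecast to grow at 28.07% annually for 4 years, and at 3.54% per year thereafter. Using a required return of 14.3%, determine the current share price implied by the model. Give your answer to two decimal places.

Two-stage DDM. Project D₁…D_4 at 0.2807, terminal growth 0.0354, discount at r = 0.143.
D_1 = 11.5519
D_2 = 14.7945
D_3 = 18.9474
D_4 = 24.2659
Terminal value at t=4: TV = D_5/(r−g) = 25.1249/(0.143−0.0354) = 233.5028
P₀ = 11.5519/(1+0.143)^1 + 14.7945/(1+0.143)^2 + 18.9474/(1+0.143)^3 + 24.2659/(1+0.143)^4 + 233.5028/(1+0.143)^4 = 185.1431

R$185.14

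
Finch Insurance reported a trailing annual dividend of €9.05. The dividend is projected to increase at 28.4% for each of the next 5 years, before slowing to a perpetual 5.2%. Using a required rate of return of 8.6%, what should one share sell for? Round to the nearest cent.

Two-stage DDM. Project D₁…D_5 at 0.284, terminal growth 0.052, discount at r = 0.086.
D_1 = 11.6202
D_2 = 14.9203
D_3 = 19.1577
D_4 = 24.5985
D_5 = 31.5845
Terminal value at t=5: TV = D_6/(r−g) = 33.2269/(0.086−0.052) = 977.2609
P₀ = 11.6202/(1+0.086)^1 + 14.9203/(1+0.086)^2 + 19.1577/(1+0.086)^3 + 24.5985/(1+0.086)^4 + 31.5845/(1+0.086)^5 + 977.2609/(1+0.086)^5 = 723.8372

€723.84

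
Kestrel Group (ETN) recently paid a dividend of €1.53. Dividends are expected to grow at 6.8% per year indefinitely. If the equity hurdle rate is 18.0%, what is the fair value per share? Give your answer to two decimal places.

€14.59

Gordon growth model: P₀ = D₁/(r − g). D₁ = 1.53 × (1 + 0.068) = 1.6340.
P₀ = 1.6340 / (0.18 − 0.068) = 1.6340 / 0.112 = 14.5896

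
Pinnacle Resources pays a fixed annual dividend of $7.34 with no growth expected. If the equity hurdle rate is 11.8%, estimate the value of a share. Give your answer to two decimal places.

Zero-growth DDM (perpetuity): P₀ = D/r = 7.34 / 0.118 = 62.2034

$62.20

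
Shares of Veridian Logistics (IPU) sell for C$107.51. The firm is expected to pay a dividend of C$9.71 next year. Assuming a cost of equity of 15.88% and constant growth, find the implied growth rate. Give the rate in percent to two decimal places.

From P₀ = D₁/(r − g), the implied growth is g = r − D₁/P₀.
g = 0.1588 − 9.71/107.51 = 0.1588 − 0.09032 = 0.06848

6.85%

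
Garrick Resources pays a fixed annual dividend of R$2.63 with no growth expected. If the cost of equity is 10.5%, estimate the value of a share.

Zero-growth DDM (perpetuity): P₀ = D/r = 2.63 / 0.105 = 25.0476

R$25.05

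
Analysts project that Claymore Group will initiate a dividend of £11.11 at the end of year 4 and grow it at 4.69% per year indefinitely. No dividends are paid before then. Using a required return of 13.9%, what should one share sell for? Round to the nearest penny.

Deferred-dividend DDM. At t=3 the remaining stream is a growing perpetuity with first payment D_4 = 11.11.
V_3 = D_4/(r−g) = 11.11/(0.139−0.0469) = 120.6298
P₀ = V_3/(1+r)^3 = 120.6298/(1+0.139)^3 = 81.6363

£81.64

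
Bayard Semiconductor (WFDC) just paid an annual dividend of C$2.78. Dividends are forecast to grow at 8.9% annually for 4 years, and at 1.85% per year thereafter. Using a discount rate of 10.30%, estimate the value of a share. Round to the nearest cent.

Two-stage DDM. Project D₁…D_4 at 0.089, terminal growth 0.0185, discount at r = 0.103.
D_1 = 3.0274
D_2 = 3.2969
D_3 = 3.5903
D_4 = 3.9098
Terminal value at t=4: TV = D_5/(r−g) = 3.9821/(0.103−0.0185) = 47.1260
P₀ = 3.0274/(1+0.103)^1 + 3.2969/(1+0.103)^2 + 3.5903/(1+0.103)^3 + 3.9098/(1+0.103)^4 + 47.1260/(1+0.103)^4 = 42.6105

C$42.61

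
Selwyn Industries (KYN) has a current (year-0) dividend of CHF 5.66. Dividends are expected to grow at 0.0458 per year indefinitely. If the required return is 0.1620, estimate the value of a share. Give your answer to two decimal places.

CHF 50.94

Gordon growth model: P₀ = D₁/(r − g). D₁ = 5.66 × (1 + 0.0458) = 5.9192.
P₀ = 5.9192 / (0.162 − 0.0458) = 5.9192 / 0.1162 = 50.9400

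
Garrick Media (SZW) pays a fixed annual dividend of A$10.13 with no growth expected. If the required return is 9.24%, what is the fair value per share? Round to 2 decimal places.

A$109.63

Zero-growth DDM (perpetuity): P₀ = D/r = 10.13 / 0.0924 = 109.6320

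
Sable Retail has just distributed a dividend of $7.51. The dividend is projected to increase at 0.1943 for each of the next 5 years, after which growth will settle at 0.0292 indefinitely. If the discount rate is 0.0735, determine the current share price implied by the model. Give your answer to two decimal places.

$349.66

Two-stage DDM. Project D₁…D_5 at 0.1943, terminal growth 0.0292, discount at r = 0.0735.
D_1 = 8.9692
D_2 = 10.7119
D_3 = 12.7932
D_4 = 15.2790
D_5 = 18.2477
Terminal value at t=5: TV = D_6/(r−g) = 18.7805/(0.0735−0.0292) = 423.9388
P₀ = 8.9692/(1+0.0735)^1 + 10.7119/(1+0.0735)^2 + 12.7932/(1+0.0735)^3 + 15.2790/(1+0.0735)^4 + 18.2477/(1+0.0735)^5 + 423.9388/(1+0.0735)^5 = 349.6633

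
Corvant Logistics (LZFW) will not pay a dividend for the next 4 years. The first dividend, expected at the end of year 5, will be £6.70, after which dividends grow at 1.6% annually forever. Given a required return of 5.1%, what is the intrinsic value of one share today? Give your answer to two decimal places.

£156.89

Deferred-dividend DDM. At t=4 the remaining stream is a growing perpetuity with first payment D_5 = 6.70.
V_4 = D_5/(r−g) = 6.70/(0.051−0.016) = 191.4286
P₀ = V_4/(1+r)^4 = 191.4286/(1+0.051)^4 = 156.8902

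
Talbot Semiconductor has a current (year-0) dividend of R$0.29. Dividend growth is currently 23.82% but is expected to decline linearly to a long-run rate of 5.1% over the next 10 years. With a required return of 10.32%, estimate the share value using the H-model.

R$11.04

H-model: P₀ = D₀[(1+g_L) + H(g_S−g_L)]/(r−g_L), with H = 10/2 = 5.
P₀ = 0.29 × [(1+0.051) + 5×(0.2382−0.051)] / (0.1032−0.051)
   = 0.29 × 1.9870 / 0.0522 = 11.0389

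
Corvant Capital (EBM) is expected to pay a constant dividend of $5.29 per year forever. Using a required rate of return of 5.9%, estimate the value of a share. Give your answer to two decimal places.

Zero-growth DDM (perpetuity): P₀ = D/r = 5.29 / 0.059 = 89.6610

$89.66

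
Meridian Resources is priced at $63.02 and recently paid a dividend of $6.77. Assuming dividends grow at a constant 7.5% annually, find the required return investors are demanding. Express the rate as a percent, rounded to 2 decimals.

Rearranging the constant-growth DDM: r = D₁/P₀ + g.
D₁ = 6.77 × (1 + 0.075) = 7.2777.
r = 7.2777 / 63.02 + 0.075 = 0.11548 + 0.075 = 0.19048

19.05%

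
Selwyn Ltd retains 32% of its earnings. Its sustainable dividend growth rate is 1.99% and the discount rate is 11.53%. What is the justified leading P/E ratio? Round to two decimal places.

Payout ratio b = 1 − 0.32 = 0.68.
Justified leading P/E = b/(r−g) = 0.68/(0.1153−0.0199) = 7.1279

7.13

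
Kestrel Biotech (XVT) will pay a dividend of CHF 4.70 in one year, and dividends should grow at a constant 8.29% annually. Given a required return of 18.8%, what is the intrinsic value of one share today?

Gordon growth model: P₀ = D₁/(r − g), with D₁ = 4.70 given directly.
P₀ = 4.7000 / (0.188 − 0.0829) = 4.7000 / 0.1051 = 44.7193

CHF 44.72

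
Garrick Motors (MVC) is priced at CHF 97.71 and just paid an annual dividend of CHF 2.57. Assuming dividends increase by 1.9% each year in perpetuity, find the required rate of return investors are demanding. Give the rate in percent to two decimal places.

Rearranging the constant-growth DDM: r = D₁/P₀ + g.
D₁ = 2.57 × (1 + 0.019) = 2.6188.
r = 2.6188 / 97.71 + 0.019 = 0.02680 + 0.019 = 0.04580

4.58%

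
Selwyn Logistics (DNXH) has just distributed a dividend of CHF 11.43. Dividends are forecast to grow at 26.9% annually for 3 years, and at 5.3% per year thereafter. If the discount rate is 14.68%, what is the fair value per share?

Two-stage DDM. Project D₁…D_3 at 0.269, terminal growth 0.053, discount at r = 0.1468.
D_1 = 14.5047
D_2 = 18.4064
D_3 = 23.3578
Terminal value at t=3: TV = D_4/(r−g) = 24.5957/(0.1468−0.053) = 262.2145
P₀ = 14.5047/(1+0.1468)^1 + 18.4064/(1+0.1468)^2 + 23.3578/(1+0.1468)^3 + 262.2145/(1+0.1468)^3 = 215.9882

CHF 215.99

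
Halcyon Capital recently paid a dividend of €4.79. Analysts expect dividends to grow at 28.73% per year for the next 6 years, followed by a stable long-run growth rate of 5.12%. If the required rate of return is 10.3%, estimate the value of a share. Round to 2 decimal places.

€296.74

Two-stage DDM. Project D₁…D_6 at 0.2873, terminal growth 0.0512, discount at r = 0.103.
D_1 = 6.1662
D_2 = 7.9377
D_3 = 10.2182
D_4 = 13.1539
D_5 = 16.9330
D_6 = 21.7979
Terminal value at t=6: TV = D_7/(r−g) = 22.9139/(0.103−0.0512) = 442.3538
P₀ = 6.1662/(1+0.103)^1 + 7.9377/(1+0.103)^2 + 10.2182/(1+0.103)^3 + 13.1539/(1+0.103)^4 + 16.9330/(1+0.103)^5 + 21.7979/(1+0.103)^6 + 442.3538/(1+0.103)^6 = 296.7431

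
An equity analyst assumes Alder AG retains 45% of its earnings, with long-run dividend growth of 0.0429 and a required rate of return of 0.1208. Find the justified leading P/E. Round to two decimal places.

7.06

Payout ratio b = 1 − 0.45 = 0.55.
Justified leading P/E = b/(r−g) = 0.55/(0.1208−0.0429) = 7.0603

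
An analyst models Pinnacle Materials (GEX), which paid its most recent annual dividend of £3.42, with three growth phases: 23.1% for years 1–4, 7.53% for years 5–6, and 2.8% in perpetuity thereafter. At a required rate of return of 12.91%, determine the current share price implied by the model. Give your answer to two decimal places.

£70.60

Three-stage DDM. Project D₁…D_6; terminal Gordon value at t=6 with g = 0.028; discount at r = 0.1291.
D_1 = 4.2100
D_2 = 5.1825
D_3 = 6.3797
D_4 = 7.8534
D_5 = 8.4448
D_6 = 9.0807
TV_6 = 9.3349/(0.1291−0.028) = 92.3336
P₀ = Σ Dₜ/(1+r)ᵗ + TV_6/(1+r)^6 = 70.6042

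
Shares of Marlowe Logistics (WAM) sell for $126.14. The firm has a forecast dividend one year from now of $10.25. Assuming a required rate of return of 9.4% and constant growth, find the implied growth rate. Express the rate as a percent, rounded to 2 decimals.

1.27%

From P₀ = D₁/(r − g), the implied growth is g = r − D₁/P₀.
g = 0.094 − 10.25/126.14 = 0.094 − 0.08126 = 0.01274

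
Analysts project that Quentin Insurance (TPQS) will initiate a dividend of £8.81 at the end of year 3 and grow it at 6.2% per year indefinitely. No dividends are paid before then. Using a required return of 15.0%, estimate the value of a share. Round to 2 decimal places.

£75.70

Deferred-dividend DDM. At t=2 the remaining stream is a growing perpetuity with first payment D_3 = 8.81.
V_2 = D_3/(r−g) = 8.81/(0.15−0.062) = 100.1136
P₀ = V_2/(1+r)^2 = 100.1136/(1+0.15)^2 = 75.7003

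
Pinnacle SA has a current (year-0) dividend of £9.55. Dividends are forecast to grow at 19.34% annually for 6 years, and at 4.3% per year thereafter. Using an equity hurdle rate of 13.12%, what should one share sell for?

Two-stage DDM. Project D₁…D_6 at 0.1934, terminal growth 0.043, discount at r = 0.1312.
D_1 = 11.3970
D_2 = 13.6011
D_3 = 16.2316
D_4 = 19.3708
D_5 = 23.1171
D_6 = 27.5880
Terminal value at t=6: TV = D_7/(r−g) = 28.7742/(0.1312−0.043) = 326.2386
P₀ = 11.3970/(1+0.1312)^1 + 13.6011/(1+0.1312)^2 + 16.2316/(1+0.1312)^3 + 19.3708/(1+0.1312)^4 + 23.1171/(1+0.1312)^5 + 27.5880/(1+0.1312)^6 + 326.2386/(1+0.1312)^6 = 225.0991

£225.10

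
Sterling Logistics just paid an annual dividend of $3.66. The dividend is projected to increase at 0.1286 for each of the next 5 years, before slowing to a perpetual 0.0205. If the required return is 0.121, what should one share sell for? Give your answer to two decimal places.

$57.12

Two-stage DDM. Project D₁…D_5 at 0.1286, terminal growth 0.0205, discount at r = 0.121.
D_1 = 4.1307
D_2 = 4.6619
D_3 = 5.2614
D_4 = 5.9380
D_5 = 6.7016
Terminal value at t=5: TV = D_6/(r−g) = 6.8390/(0.121−0.0205) = 68.0500
P₀ = 4.1307/(1+0.121)^1 + 4.6619/(1+0.121)^2 + 5.2614/(1+0.121)^3 + 5.9380/(1+0.121)^4 + 6.7016/(1+0.121)^5 + 68.0500/(1+0.121)^5 = 57.1171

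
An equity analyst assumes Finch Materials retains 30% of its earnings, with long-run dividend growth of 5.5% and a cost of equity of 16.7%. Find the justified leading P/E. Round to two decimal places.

6.25

Payout ratio b = 1 − 0.30 = 0.70.
Justified leading P/E = b/(r−g) = 0.70/(0.167−0.055) = 6.2500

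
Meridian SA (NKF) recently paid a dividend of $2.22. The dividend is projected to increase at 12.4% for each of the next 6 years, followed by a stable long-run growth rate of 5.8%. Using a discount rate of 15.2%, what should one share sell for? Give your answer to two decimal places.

Two-stage DDM. Project D₁…D_6 at 0.124, terminal growth 0.058, discount at r = 0.152.
D_1 = 2.4953
D_2 = 2.8047
D_3 = 3.1525
D_4 = 3.5434
D_5 = 3.9828
D_6 = 4.4766
Terminal value at t=6: TV = D_7/(r−g) = 4.7363/(0.152−0.058) = 50.3859
P₀ = 2.4953/(1+0.152)^1 + 2.8047/(1+0.152)^2 + 3.1525/(1+0.152)^3 + 3.5434/(1+0.152)^4 + 3.9828/(1+0.152)^5 + 4.4766/(1+0.152)^6 + 50.3859/(1+0.152)^6 = 33.7889

$33.79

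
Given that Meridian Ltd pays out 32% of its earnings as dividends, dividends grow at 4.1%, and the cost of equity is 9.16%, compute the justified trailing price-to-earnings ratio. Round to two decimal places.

Justified trailing P/E = b(1+g)/(r−g) = 0.32×(1+0.041)/(0.0916−0.041) = 6.5834

6.58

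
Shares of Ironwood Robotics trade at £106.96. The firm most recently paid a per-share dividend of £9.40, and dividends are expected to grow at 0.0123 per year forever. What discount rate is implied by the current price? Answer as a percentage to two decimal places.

10.13%

Rearranging the constant-growth DDM: r = D₁/P₀ + g.
D₁ = 9.40 × (1 + 0.0123) = 9.5156.
r = 9.5156 / 106.96 + 0.0123 = 0.08896 + 0.0123 = 0.10126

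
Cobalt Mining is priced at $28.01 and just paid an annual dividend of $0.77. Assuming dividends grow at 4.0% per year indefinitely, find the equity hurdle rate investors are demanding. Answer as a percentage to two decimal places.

6.86%

Rearranging the constant-growth DDM: r = D₁/P₀ + g.
D₁ = 0.77 × (1 + 0.04) = 0.8008.
r = 0.8008 / 28.01 + 0.04 = 0.02859 + 0.04 = 0.06859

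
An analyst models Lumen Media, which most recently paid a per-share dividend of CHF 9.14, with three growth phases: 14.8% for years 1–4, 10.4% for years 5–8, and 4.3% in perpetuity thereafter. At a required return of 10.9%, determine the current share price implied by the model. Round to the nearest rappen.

Three-stage DDM. Project D₁…D_8; terminal Gordon value at t=8 with g = 0.043; discount at r = 0.109.
D_1 = 10.4927
D_2 = 12.0456
D_3 = 13.8284
D_4 = 15.8750
D_5 = 17.5260
D_6 = 19.3487
D_7 = 21.3610
D_8 = 23.5825
TV_8 = 24.5966/(0.109−0.043) = 372.6751
P₀ = Σ Dₜ/(1+r)ᵗ + TV_8/(1+r)^8 = 244.2826

CHF 244.28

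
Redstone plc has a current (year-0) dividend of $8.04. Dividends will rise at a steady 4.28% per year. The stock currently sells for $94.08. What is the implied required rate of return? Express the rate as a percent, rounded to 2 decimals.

Rearranging the constant-growth DDM: r = D₁/P₀ + g.
D₁ = 8.04 × (1 + 0.0428) = 8.3841.
r = 8.3841 / 94.08 + 0.0428 = 0.08912 + 0.0428 = 0.13192

13.19%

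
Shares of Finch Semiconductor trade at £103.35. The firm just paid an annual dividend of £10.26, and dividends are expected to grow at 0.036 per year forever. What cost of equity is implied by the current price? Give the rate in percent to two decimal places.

Rearranging the constant-growth DDM: r = D₁/P₀ + g.
D₁ = 10.26 × (1 + 0.036) = 10.6294.
r = 10.6294 / 103.35 + 0.036 = 0.10285 + 0.036 = 0.13885

13.88%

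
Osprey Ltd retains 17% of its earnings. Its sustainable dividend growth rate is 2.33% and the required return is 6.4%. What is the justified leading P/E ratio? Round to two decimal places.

20.39

Payout ratio b = 1 − 0.17 = 0.83.
Justified leading P/E = b/(r−g) = 0.83/(0.064−0.0233) = 20.3931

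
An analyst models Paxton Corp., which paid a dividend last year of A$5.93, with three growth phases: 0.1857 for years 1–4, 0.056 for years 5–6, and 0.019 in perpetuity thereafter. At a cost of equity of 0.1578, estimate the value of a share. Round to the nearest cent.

A$76.39

Three-stage DDM. Project D₁…D_6; terminal Gordon value at t=6 with g = 0.019; discount at r = 0.1578.
D_1 = 7.0312
D_2 = 8.3369
D_3 = 9.8851
D_4 = 11.7207
D_5 = 12.3771
D_6 = 13.0702
TV_6 = 13.3185/(0.1578−0.019) = 95.9548
P₀ = Σ Dₜ/(1+r)ᵗ + TV_6/(1+r)^6 = 76.3940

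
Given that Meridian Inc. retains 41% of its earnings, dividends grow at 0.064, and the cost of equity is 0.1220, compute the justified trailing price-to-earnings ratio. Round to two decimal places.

Payout ratio b = 1 − 0.41 = 0.59.
Justified trailing P/E = b(1+g)/(r−g) = 0.59×(1+0.064)/(0.122−0.064) = 10.8234

10.82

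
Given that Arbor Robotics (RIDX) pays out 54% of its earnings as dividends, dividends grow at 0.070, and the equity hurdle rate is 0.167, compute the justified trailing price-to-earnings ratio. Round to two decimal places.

Justified trailing P/E = b(1+g)/(r−g) = 0.54×(1+0.07)/(0.167−0.07) = 5.9567

5.96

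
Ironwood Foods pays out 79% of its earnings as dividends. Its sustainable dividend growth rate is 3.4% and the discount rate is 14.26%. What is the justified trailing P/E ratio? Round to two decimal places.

Justified trailing P/E = b(1+g)/(r−g) = 0.79×(1+0.034)/(0.1426−0.034) = 7.5217

7.52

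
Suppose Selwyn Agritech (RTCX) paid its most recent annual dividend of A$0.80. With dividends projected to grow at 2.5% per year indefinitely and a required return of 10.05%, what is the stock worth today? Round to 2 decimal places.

A$10.86

Gordon growth model: P₀ = D₁/(r − g). D₁ = 0.80 × (1 + 0.025) = 0.8200.
P₀ = 0.8200 / (0.1005 − 0.025) = 0.8200 / 0.0755 = 10.8609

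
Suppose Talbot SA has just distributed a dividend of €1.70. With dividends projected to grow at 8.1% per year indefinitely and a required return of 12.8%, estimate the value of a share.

€39.10

Gordon growth model: P₀ = D₁/(r − g). D₁ = 1.70 × (1 + 0.081) = 1.8377.
P₀ = 1.8377 / (0.128 − 0.081) = 1.8377 / 0.047 = 39.1000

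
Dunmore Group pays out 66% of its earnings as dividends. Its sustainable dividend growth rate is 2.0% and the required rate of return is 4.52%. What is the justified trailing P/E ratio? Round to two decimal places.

26.71

Justified trailing P/E = b(1+g)/(r−g) = 0.66×(1+0.02)/(0.0452−0.02) = 26.7143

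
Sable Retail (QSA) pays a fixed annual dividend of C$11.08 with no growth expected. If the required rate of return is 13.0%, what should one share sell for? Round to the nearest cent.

Zero-growth DDM (perpetuity): P₀ = D/r = 11.08 / 0.13 = 85.2308

C$85.23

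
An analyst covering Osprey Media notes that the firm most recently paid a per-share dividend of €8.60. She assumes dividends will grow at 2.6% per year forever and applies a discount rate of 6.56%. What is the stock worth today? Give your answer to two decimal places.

€222.82

Gordon growth model: P₀ = D₁/(r − g). D₁ = 8.60 × (1 + 0.026) = 8.8236.
P₀ = 8.8236 / (0.0656 − 0.026) = 8.8236 / 0.0396 = 222.8182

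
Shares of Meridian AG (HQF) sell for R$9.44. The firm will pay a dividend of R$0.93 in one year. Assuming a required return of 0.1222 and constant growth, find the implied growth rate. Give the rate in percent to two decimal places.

From P₀ = D₁/(r − g), the implied growth is g = r − D₁/P₀.
g = 0.1222 − 0.93/9.44 = 0.1222 − 0.09852 = 0.02368

2.37%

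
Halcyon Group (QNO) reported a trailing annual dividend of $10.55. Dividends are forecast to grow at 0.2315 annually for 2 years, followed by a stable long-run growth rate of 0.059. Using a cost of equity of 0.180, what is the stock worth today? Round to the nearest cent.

$123.07

Two-stage DDM. Project D₁…D_2 at 0.2315, terminal growth 0.059, discount at r = 0.18.
D_1 = 12.9923
D_2 = 16.0000
Terminal value at t=2: TV = D_3/(r−g) = 16.9441/(0.18−0.059) = 140.0335
P₀ = 12.9923/(1+0.18)^1 + 16.0000/(1+0.18)^2 + 140.0335/(1+0.18)^2 = 123.0713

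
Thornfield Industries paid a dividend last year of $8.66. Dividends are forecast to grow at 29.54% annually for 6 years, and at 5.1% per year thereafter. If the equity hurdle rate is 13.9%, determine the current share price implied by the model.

Two-stage DDM. Project D₁…D_6 at 0.2954, terminal growth 0.051, discount at r = 0.139.
D_1 = 11.2182
D_2 = 14.5320
D_3 = 18.8248
D_4 = 24.3856
D_5 = 31.5891
D_6 = 40.9205
Terminal value at t=6: TV = D_7/(r−g) = 43.0075/(0.139−0.051) = 488.7213
P₀ = 11.2182/(1+0.139)^1 + 14.5320/(1+0.139)^2 + 18.8248/(1+0.139)^3 + 24.3856/(1+0.139)^4 + 31.5891/(1+0.139)^5 + 40.9205/(1+0.139)^6 + 488.7213/(1+0.139)^6 = 307.3295

$307.33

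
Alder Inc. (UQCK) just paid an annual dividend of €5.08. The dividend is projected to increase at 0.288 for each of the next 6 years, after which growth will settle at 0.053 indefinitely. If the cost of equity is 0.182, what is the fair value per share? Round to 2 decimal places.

€111.03

Two-stage DDM. Project D₁…D_6 at 0.288, terminal growth 0.053, discount at r = 0.182.
D_1 = 6.5430
D_2 = 8.4274
D_3 = 10.8545
D_4 = 13.9806
D_5 = 18.0071
D_6 = 23.1931
Terminal value at t=6: TV = D_7/(r−g) = 24.4223/(0.182−0.053) = 189.3205
P₀ = 6.5430/(1+0.182)^1 + 8.4274/(1+0.182)^2 + 10.8545/(1+0.182)^3 + 13.9806/(1+0.182)^4 + 18.0071/(1+0.182)^5 + 23.1931/(1+0.182)^6 + 189.3205/(1+0.182)^6 = 111.0334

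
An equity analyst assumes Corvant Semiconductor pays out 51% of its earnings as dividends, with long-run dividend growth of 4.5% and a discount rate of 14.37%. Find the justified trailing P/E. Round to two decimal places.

5.40

Justified trailing P/E = b(1+g)/(r−g) = 0.51×(1+0.045)/(0.1437−0.045) = 5.3997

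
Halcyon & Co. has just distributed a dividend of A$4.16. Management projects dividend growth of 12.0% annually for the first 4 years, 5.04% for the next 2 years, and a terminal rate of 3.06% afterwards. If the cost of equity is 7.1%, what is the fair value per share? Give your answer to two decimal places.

A$150.38

Three-stage DDM. Project D₁…D_6; terminal Gordon value at t=6 with g = 0.0306; discount at r = 0.071.
D_1 = 4.6592
D_2 = 5.2183
D_3 = 5.8445
D_4 = 6.5458
D_5 = 6.8758
D_6 = 7.2223
TV_6 = 7.4433/(0.071−0.0306) = 184.2399
P₀ = Σ Dₜ/(1+r)ᵗ + TV_6/(1+r)^6 = 150.3781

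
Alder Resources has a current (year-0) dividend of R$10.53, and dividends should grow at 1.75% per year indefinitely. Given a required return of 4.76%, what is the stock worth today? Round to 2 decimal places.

R$355.96

Gordon growth model: P₀ = D₁/(r − g). D₁ = 10.53 × (1 + 0.0175) = 10.7143.
P₀ = 10.7143 / (0.0476 − 0.0175) = 10.7143 / 0.0301 = 355.9560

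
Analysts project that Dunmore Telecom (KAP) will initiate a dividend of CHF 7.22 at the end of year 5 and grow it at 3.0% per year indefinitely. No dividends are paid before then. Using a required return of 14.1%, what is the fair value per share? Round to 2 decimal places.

CHF 38.38

Deferred-dividend DDM. At t=4 the remaining stream is a growing perpetuity with first payment D_5 = 7.22.
V_4 = D_5/(r−g) = 7.22/(0.141−0.03) = 65.0450
P₀ = V_4/(1+r)^4 = 65.0450/(1+0.141)^4 = 38.3771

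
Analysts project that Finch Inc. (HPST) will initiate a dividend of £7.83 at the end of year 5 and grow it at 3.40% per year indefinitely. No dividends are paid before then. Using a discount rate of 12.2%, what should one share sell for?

£56.14

Deferred-dividend DDM. At t=4 the remaining stream is a growing perpetuity with first payment D_5 = 7.83.
V_4 = D_5/(r−g) = 7.83/(0.122−0.034) = 88.9773
P₀ = V_4/(1+r)^4 = 88.9773/(1+0.122)^4 = 56.1446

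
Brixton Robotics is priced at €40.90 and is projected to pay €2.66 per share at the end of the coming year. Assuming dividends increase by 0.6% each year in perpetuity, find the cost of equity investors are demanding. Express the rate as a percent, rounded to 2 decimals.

Rearranging the constant-growth DDM: r = D₁/P₀ + g.
r = 2.6600 / 40.90 + 0.006 = 0.06504 + 0.006 = 0.07104

7.10%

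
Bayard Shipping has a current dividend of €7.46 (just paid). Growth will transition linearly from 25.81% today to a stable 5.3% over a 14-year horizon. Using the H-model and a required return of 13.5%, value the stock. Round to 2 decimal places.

H-model: P₀ = D₀[(1+g_L) + H(g_S−g_L)]/(r−g_L), with H = 14/2 = 7.
P₀ = 7.46 × [(1+0.053) + 7×(0.2581−0.053)] / (0.135−0.053)
   = 7.46 × 2.4887 / 0.082 = 226.4110

€226.41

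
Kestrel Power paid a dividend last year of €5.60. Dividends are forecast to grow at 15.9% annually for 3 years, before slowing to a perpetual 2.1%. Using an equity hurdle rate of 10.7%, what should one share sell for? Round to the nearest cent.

€94.73

Two-stage DDM. Project D₁…D_3 at 0.159, terminal growth 0.021, discount at r = 0.107.
D_1 = 6.4904
D_2 = 7.5224
D_3 = 8.7184
Terminal value at t=3: TV = D_4/(r−g) = 8.9015/(0.107−0.021) = 103.5060
P₀ = 6.4904/(1+0.107)^1 + 7.5224/(1+0.107)^2 + 8.7184/(1+0.107)^3 + 103.5060/(1+0.107)^3 = 94.7280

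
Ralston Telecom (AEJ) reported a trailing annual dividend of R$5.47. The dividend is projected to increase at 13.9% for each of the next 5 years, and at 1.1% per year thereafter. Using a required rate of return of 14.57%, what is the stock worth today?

Two-stage DDM. Project D₁…D_5 at 0.139, terminal growth 0.011, discount at r = 0.1457.
D_1 = 6.2303
D_2 = 7.0963
D_3 = 8.0827
D_4 = 9.2062
D_5 = 10.4859
Terminal value at t=5: TV = D_6/(r−g) = 10.6013/(0.1457−0.011) = 78.7027
P₀ = 6.2303/(1+0.1457)^1 + 7.0963/(1+0.1457)^2 + 8.0827/(1+0.1457)^3 + 9.2062/(1+0.1457)^4 + 10.4859/(1+0.1457)^5 + 78.7027/(1+0.1457)^5 = 66.7429

R$66.74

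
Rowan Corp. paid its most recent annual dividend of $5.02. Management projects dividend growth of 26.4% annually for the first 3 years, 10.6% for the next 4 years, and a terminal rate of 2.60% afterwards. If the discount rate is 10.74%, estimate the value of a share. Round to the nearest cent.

$143.12

Three-stage DDM. Project D₁…D_7; terminal Gordon value at t=7 with g = 0.026; discount at r = 0.1074.
D_1 = 6.3453
D_2 = 8.0204
D_3 = 10.1378
D_4 = 11.2124
D_5 = 12.4010
D_6 = 13.7155
D_7 = 15.1693
TV_7 = 15.5637/(0.1074−0.026) = 191.2002
P₀ = Σ Dₜ/(1+r)ᵗ + TV_7/(1+r)^7 = 143.1184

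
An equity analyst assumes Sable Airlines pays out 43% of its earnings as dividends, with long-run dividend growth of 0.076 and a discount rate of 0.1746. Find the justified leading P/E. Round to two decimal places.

4.36

Justified leading P/E = b/(r−g) = 0.43/(0.1746−0.076) = 4.3611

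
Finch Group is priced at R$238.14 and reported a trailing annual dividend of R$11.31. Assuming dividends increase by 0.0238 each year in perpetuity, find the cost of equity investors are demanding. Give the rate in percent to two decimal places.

Rearranging the constant-growth DDM: r = D₁/P₀ + g.
D₁ = 11.31 × (1 + 0.0238) = 11.5792.
r = 11.5792 / 238.14 + 0.0238 = 0.04862 + 0.0238 = 0.07242

7.24%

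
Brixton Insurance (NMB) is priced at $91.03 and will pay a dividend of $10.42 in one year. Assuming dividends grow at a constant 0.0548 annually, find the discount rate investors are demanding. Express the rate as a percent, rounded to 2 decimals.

16.93%

Rearranging the constant-growth DDM: r = D₁/P₀ + g.
r = 10.4200 / 91.03 + 0.0548 = 0.11447 + 0.0548 = 0.16927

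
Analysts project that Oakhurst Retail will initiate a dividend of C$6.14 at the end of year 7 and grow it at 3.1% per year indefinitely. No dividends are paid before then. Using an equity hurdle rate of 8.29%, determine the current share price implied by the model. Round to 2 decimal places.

Deferred-dividend DDM. At t=6 the remaining stream is a growing perpetuity with first payment D_7 = 6.14.
V_6 = D_7/(r−g) = 6.14/(0.0829−0.031) = 118.3044
P₀ = V_6/(1+r)^6 = 118.3044/(1+0.0829)^6 = 73.3620

C$73.36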